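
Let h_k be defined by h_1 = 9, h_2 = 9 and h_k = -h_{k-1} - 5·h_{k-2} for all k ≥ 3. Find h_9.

Applying the relation repeatedly:
h_3 = -54; h_4 = 9; h_5 = 261; h_6 = -306; h_7 = -999; h_8 = 2529; h_9 = 2466.

2466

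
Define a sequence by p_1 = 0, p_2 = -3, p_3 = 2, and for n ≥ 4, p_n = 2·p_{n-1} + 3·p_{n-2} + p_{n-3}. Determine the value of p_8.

-248

Applying the relation repeatedly:
p_4 = -5; p_5 = -7; p_6 = -27; p_7 = -80; p_8 = -248.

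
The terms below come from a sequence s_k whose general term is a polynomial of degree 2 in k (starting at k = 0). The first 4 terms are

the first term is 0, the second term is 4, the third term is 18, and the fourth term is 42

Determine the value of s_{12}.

708

1st diffs: 4, 14, 24.
2nd diffs: 10, 10 (constant).
So s_k = 5k^2 - k.
Evaluating at k = 12 gives s_{12} = 708.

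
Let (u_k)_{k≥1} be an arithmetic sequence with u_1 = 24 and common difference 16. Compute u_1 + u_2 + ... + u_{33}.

9240

u_k = 24 + (k - 1)·16.
u_{33} = 536; S = 33·(24 + 536)/2 = 9240.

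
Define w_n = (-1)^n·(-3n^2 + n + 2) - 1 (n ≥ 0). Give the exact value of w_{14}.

(-1)^14 = 1; -3n^2 + n + 2 at n=14 is -572; so w_{14} = -573.

-573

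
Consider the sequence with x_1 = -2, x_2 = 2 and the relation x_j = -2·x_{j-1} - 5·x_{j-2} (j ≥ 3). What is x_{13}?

x_3 = 6; x_4 = -22; x_5 = 14; …; x_{10} = -2398; x_{11} = -474; x_{12} = 12938; x_{13} = -23506.

-23506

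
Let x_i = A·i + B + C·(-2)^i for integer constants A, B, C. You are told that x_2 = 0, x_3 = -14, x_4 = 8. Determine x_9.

-530

At i = 2, 3, 4: 2A + B + 4C = 0; 3A + B - 8C = -14; 4A + B + 16C = 8.
Subtracting the first from the second: A - 12C = -14.
Subtracting the second from the third: A + 24C = 22.
Solving: C = 1, A = -2, then B = 0.
So x_i = -2·i + 0 + 1·(-2)^i; at i=9 this is -530.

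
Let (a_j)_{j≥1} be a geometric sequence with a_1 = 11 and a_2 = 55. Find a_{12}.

Common ratio r = 5.
a_j = 11·5^(j-1).
a_{12} = 11·5^11 = 537109375.

537109375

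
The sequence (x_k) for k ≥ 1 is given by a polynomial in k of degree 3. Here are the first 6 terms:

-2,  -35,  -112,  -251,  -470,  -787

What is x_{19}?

1st diffs: -33, -77, -139, -219, -317.
2nd diffs: -44, -62, -80, -98.
3rd diffs: -18, -18, -18 (constant).
So x_k = -3k^3 - 4k^2 + 5.
Evaluating at k = 19 gives x_{19} = -22016.

-22016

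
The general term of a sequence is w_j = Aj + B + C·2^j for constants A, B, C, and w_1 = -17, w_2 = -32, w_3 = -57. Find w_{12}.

-20542

At j = 1, 2, 3: A + B + 2C = -17; 2A + B + 4C = -32; 3A + B + 8C = -57.
Subtracting the first from the second: A + 2C = -15.
Subtracting the second from the third: A + 4C = -25.
Solving: C = -5, A = -5, then B = -2.
So w_j = -5·j + (-2) + (-5)·2^j; at j=12 this is -20542.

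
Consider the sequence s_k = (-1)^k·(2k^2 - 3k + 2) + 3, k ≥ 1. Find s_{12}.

(-1)^12 = 1; 2k^2 - 3k + 2 at k=12 is 254; so s_{12} = 257.

257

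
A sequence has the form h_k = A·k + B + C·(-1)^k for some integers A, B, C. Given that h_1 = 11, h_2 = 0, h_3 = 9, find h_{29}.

Write the equations: A + B - C = 11; 2A + B + C = 0; 3A + B - C = 9.
Subtracting the first from the second: A + 2C = -11.
Subtracting the second from the third: A - 2C = 9.
Solving: C = -5, A = -1, then B = 7.
So h_k = -1·k + 7 + (-5)·(-1)^k; at k=29 this is -17.

-17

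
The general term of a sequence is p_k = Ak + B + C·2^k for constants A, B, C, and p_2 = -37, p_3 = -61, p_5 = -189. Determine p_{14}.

At k = 2, 3, 5: 2A + B + 4C = -37; 3A + B + 8C = -61; 5A + B + 32C = -189.
Subtracting the first from the second: A + 4C = -24.
Subtracting the second from the third: 2A + 24C = -128.
Solving: C = -5, A = -4, then B = -9.
Hence p_{14} = -4·14 + (-9) + (-5)·16384 = -81985.

-81985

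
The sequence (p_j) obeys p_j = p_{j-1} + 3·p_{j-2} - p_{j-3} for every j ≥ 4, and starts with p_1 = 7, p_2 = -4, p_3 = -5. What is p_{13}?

-20575

p_4 = -24, p_5 = -35, p_6 = -102, p_7 = -183, p_8 = -454, p_9 = -901, p_{10} = -2080, p_{11} = -4329, p_{12} = -9668, p_{13} = -20575.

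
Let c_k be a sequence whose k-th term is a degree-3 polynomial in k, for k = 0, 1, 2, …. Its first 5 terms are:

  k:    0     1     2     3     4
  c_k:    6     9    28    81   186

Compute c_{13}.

1st diffs: 3, 19, 53, 105.
2nd diffs: 16, 34, 52.
3rd diffs: 18, 18 (constant).
Newton forward-difference form: c_k = 6 + 3·C(k,1) + 16·C(k,2) + 18·C(k,3).
At k = 13: k = 13, so c_{13} = 6 + 39 + 1248 + 5148 = 6441.

6441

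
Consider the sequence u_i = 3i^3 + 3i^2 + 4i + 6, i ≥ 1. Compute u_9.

2472

u_9 = 3·9^3 + 3·9^2 + 4·9 + 6 = 2472.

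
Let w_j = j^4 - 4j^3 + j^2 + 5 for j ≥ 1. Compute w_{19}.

w_{19} = 1·19^4 - 4·19^3 + 1·19^2 + 5 = 103251.

103251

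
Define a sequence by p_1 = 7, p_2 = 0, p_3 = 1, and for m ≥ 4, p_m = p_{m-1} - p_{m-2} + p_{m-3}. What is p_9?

7

Step forward from the initial values:
p_4 = 8;  p_5 = 7;  p_6 = 0;  p_7 = 1;  p_8 = 8;  p_9 = 7.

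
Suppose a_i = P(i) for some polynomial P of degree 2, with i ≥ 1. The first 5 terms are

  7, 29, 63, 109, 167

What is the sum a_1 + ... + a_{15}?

1st diffs: 22, 34, 46, 58.
2nd diffs: 12, 12, 12 (constant).
Newton forward-difference form: a_i = 7 + 22·C(i-1,1) + 12·C(i-1,2).
Continuing: …, 237, 319, 413, 519, …, a_{15} = 1407.
Summing i = 1..15 (15 terms) gives 7875.

7875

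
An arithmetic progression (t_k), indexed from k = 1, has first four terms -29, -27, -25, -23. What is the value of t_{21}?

11

Common difference d = 2.
t_k = -29 + (k - 1)·2.
t_{21} = -29 + 20·2 = 11.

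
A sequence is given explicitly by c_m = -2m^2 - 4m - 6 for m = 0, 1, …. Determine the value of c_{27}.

-1572

c_{27} = -2·27^2 - 4·27 - 6 = -1572.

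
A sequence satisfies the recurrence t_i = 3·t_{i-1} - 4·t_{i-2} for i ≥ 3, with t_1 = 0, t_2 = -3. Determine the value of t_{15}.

Applying the relation repeatedly:
t_3 = -9; t_4 = -15; t_5 = -9; …; t_{12} = -4623; t_{13} = -6345; t_{14} = -543; t_{15} = 23751.

23751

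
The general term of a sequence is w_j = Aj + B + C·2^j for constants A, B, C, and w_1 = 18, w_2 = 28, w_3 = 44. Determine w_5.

Plug in j = 1, 2, 3: A + B + 2C = 18; 2A + B + 4C = 28; 3A + B + 8C = 44.
Subtracting the first from the second: A + 2C = 10.
Subtracting the second from the third: A + 4C = 16.
Solving: C = 3, A = 4, then B = 8.
So w_j = 4·j + 8 + 3·2^j; at j=5 this is 124.

124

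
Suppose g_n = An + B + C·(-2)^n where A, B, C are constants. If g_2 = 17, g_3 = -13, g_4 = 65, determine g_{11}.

-6085

The three given values yield: 2A + B + 4C = 17; 3A + B - 8C = -13; 4A + B + 16C = 65.
Subtracting the first from the second: A - 12C = -30.
Subtracting the second from the third: A + 24C = 78.
Solving: C = 3, A = 6, then B = -7.
Therefore g_{11} = 66 + (-7) + 3·(-2048) = -6085.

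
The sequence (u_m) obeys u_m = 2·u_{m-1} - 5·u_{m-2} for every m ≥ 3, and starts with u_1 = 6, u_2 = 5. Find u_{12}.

40135

Applying the relation repeatedly:
u_3 = -20;  u_4 = -65;  u_5 = -30;  u_6 = 265;  u_7 = 680;  u_8 = 35;  u_9 = -3330;  u_{10} = -6835;  u_{11} = 2980;  u_{12} = 40135.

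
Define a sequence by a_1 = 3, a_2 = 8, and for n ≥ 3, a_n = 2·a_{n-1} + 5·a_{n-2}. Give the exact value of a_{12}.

Compute successive terms:
a_3 = 31; a_4 = 102; a_5 = 359; a_6 = 1228; a_7 = 4251; a_8 = 14642; a_9 = 50539; a_{10} = 174288; a_{11} = 601271; a_{12} = 2073982.

2073982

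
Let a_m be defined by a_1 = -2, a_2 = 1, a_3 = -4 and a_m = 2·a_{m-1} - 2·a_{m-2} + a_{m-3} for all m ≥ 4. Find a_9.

a_4 = -12; a_5 = -15; a_6 = -10; a_7 = -2; a_8 = 1; a_9 = -4.

-4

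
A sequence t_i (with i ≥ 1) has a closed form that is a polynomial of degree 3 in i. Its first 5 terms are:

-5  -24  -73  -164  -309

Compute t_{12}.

-3844

1st diffs: -19, -49, -91, -145.
2nd diffs: -30, -42, -54.
3rd diffs: -12, -12 (constant).
Newton forward-difference form: t_i = -5 + (-19)·C(i-1,1) + (-30)·C(i-1,2) + (-12)·C(i-1,3).
At i = 12: i-1 = 11, so t_{12} = -5 - 209 - 1650 - 1980 = -3844.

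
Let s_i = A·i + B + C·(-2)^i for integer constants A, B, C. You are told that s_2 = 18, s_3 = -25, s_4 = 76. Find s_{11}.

Write the equations: 2A + B + 4C = 18; 3A + B - 8C = -25; 4A + B + 16C = 76.
Subtracting the first from the second: A - 12C = -43.
Subtracting the second from the third: A + 24C = 101.
Solving: C = 4, A = 5, then B = -8.
Therefore s_{11} = 55 + (-8) + 4·(-2048) = -8145.

-8145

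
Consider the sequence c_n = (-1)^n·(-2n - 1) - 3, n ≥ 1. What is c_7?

12

(-1)^7 = -1; -2n - 1 at n=7 is -15; so c_7 = 12.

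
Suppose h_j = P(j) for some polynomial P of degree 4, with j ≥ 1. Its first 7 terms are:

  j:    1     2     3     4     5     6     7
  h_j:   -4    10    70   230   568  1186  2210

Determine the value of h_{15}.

1st diffs: 14, 60, 160, 338, 618, 1024.
2nd diffs: 46, 100, 178, 280, 406.
3rd diffs: 54, 78, 102, 126.
4th diffs: 24, 24, 24 (constant).
Newton forward-difference form: h_j = -4 + 14·C(j-1,1) + 46·C(j-1,2) + 54·C(j-1,3) + 24·C(j-1,4).
At j = 15: j-1 = 14, so h_{15} = -4 + 196 + 4186 + 19656 + 24024 = 48058.

48058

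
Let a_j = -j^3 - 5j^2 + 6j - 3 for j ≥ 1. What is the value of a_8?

-787

a_8 = -1·8^3 - 5·8^2 + 6·8 - 3 = -787.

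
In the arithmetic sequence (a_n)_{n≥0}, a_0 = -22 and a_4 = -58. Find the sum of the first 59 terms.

-16697

Common difference d = (-58 - (-22)) / (4 - 0) = -9.
a_n = -22 + (n - 0)·(-9).
a_{58} = -544; S = 59·(-22 + (-544))/2 = -16697.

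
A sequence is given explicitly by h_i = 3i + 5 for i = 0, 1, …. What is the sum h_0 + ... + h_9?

185

Over i = 0..9: Σi = 45.
Total = (3)·45 + (5)·10 = 185.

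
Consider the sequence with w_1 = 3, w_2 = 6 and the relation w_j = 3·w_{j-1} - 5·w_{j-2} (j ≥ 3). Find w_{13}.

w_3 = 3;  w_4 = -21;  w_5 = -78;  …;  w_{10} = 2571;  w_{11} = -2022;  w_{12} = -18921;  w_{13} = -46653.

-46653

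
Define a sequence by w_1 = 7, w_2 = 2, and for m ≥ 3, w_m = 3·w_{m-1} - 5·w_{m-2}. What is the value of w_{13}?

-44921

Iterate the recurrence:
w_3 = -29  w_4 = -97  w_5 = -146  …  w_{10} = -3553  w_{11} = -24554  w_{12} = -55897  w_{13} = -44921.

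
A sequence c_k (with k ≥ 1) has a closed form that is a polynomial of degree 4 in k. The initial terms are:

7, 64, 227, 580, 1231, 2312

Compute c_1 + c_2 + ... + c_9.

24627

1st diffs: 57, 163, 353, 651, 1081.
2nd diffs: 106, 190, 298, 430.
3rd diffs: 84, 108, 132.
4th diffs: 24, 24 (constant).
So c_k = k^4 + 4k^3 + 4k^2 + 2k - 4.
Continuing: 3979, 6412, 9815.
Summing k = 1..9 (9 terms) gives 24627.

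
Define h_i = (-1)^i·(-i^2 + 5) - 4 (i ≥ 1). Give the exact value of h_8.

(-1)^8 = 1; -i^2 + 5 at i=8 is -59; so h_8 = -63.

-63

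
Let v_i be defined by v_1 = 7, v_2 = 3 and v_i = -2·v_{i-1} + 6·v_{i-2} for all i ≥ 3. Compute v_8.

-13608

Step forward from the initial values:
v_3 = 36;  v_4 = -54;  v_5 = 324;  v_6 = -972;  v_7 = 3888;  v_8 = -13608.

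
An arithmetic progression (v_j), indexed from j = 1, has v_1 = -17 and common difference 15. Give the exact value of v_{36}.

508

v_j = -17 + (j - 1)·15.
v_{36} = -17 + 35·15 = 508.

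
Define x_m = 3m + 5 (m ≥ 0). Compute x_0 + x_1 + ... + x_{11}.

258

Over m = 0..11: Σm = 66.
Total = (3)·66 + (5)·12 = 258.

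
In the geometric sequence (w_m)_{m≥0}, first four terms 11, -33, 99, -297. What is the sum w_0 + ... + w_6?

Common ratio r = -3.
w_m = 11·(-3)^(m-0).
S = 11·((-3)^7 - 1)/(-3 - 1) = 11·(-2187 - 1)/(-4) = 6017.

6017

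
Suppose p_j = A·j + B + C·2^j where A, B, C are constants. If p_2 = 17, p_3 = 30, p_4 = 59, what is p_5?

The three given values yield: 2A + B + 4C = 17; 3A + B + 8C = 30; 4A + B + 16C = 59.
Subtracting the first from the second: A + 4C = 13.
Subtracting the second from the third: A + 8C = 29.
Solving: C = 4, A = -3, then B = 7.
Hence p_5 = -3·5 + 7 + 4·32 = 120.

120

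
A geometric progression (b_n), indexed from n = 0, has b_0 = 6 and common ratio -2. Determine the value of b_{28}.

1610612736

b_n = 6·(-2)^(n-0).
b_{28} = 6·(-2)^28 = 1610612736.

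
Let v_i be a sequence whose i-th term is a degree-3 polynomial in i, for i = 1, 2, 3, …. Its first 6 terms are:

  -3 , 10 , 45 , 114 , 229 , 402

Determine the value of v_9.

1389

1st diffs: 13, 35, 69, 115, 173.
2nd diffs: 22, 34, 46, 58.
3rd diffs: 12, 12, 12 (constant).
So v_i = 2i^3 - i^2 + 2i - 6.
Evaluating at i = 9 gives v_9 = 1389.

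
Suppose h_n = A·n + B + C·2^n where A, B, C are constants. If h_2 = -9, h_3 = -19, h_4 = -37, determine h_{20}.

The three given values yield: 2A + B + 4C = -9; 3A + B + 8C = -19; 4A + B + 16C = -37.
Subtracting the first from the second: A + 4C = -10.
Subtracting the second from the third: A + 8C = -18.
Solving: C = -2, A = -2, then B = 3.
Therefore h_{20} = -40 + 3 + (-2)·1048576 = -2097189.

-2097189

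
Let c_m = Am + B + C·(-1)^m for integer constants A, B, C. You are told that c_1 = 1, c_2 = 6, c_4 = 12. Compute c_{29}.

85

At m = 1, 2, 4: A + B - C = 1; 2A + B + C = 6; 4A + B + C = 12.
Subtracting the first from the second: A + 2C = 5.
Subtracting the second from the third: 2A = 6.
Solving: C = 1, A = 3, then B = -1.
Hence c_{29} = 3·29 + (-1) + 1·(-1) = 85.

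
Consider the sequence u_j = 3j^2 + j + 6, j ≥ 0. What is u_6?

u_6 = 3·6^2 + 1·6 + 6 = 120.

120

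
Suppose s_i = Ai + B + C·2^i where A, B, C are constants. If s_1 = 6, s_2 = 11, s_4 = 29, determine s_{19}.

524346

Plug in i = 1, 2, 4: A + B + 2C = 6; 2A + B + 4C = 11; 4A + B + 16C = 29.
Subtracting the first from the second: A + 2C = 5.
Subtracting the second from the third: 2A + 12C = 18.
Solving: C = 1, A = 3, then B = 1.
Therefore s_{19} = 57 + 1 + 1·524288 = 524346.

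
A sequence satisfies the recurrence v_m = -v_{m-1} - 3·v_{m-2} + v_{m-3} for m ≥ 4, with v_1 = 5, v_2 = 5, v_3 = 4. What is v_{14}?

-5893

Step forward from the initial values:
v_4 = -14, v_5 = 7, v_6 = 39, …, v_{11} = -664, v_{12} = 1750, v_{13} = -21, v_{14} = -5893.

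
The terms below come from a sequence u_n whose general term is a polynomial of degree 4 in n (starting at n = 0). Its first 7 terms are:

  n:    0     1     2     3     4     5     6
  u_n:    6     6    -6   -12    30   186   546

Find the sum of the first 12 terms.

25350

1st diffs: 0, -12, -6, 42, 156, 360.
2nd diffs: -12, 6, 48, 114, 204.
3rd diffs: 18, 42, 66, 90.
4th diffs: 24, 24, 24 (constant).
Newton forward-difference form: u_n = 6 + (-12)·C(n,2) + 18·C(n,3) + 24·C(n,4).
Continuing: …, 1224, 2358, 4110, 6666, …, u_{11} = 10236.
Summing n = 0..11 (12 terms) gives 25350.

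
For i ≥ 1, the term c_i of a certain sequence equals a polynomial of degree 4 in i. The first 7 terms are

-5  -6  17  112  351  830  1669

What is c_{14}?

32742

1st diffs: -1, 23, 95, 239, 479, 839.
2nd diffs: 24, 72, 144, 240, 360.
3rd diffs: 48, 72, 96, 120.
4th diffs: 24, 24, 24 (constant).
Newton forward-difference form: c_i = -5 + (-1)·C(i-1,1) + 24·C(i-1,2) + 48·C(i-1,3) + 24·C(i-1,4).
At i = 14: i-1 = 13, so c_{14} = -5 - 13 + 1872 + 13728 + 17160 = 32742.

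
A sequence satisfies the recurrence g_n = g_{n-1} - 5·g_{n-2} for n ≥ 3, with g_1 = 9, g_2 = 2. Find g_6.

Iterate the recurrence:
g_3 = -43, g_4 = -53, g_5 = 162, g_6 = 427.

427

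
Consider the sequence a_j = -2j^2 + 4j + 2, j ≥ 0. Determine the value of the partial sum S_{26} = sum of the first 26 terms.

Over j = 0..25: Σj = 325, Σj² = 5525.
Total = (-2)·5525 + (4)·325 + (2)·26 = -9698.

-9698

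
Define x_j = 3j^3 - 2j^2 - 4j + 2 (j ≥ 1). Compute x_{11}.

x_{11} = 3·11^3 - 2·11^2 - 4·11 + 2 = 3709.

3709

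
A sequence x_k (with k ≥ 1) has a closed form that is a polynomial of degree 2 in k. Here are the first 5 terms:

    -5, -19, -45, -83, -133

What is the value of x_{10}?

1st diffs: -14, -26, -38, -50.
2nd diffs: -12, -12, -12 (constant).
Newton forward-difference form: x_k = -5 + (-14)·C(k-1,1) + (-12)·C(k-1,2).
At k = 10: k-1 = 9, so x_{10} = -5 - 126 - 432 = -563.

-563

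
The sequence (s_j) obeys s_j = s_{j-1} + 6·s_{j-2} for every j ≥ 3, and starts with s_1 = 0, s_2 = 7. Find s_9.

Compute successive terms:
s_3 = 7, s_4 = 49, s_5 = 91, s_6 = 385, s_7 = 931, s_8 = 3241, s_9 = 8827.
(Characteristic roots are 3 and -2.)

8827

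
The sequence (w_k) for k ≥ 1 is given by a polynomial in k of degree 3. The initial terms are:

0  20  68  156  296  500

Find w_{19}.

14436

1st diffs: 20, 48, 88, 140, 204.
2nd diffs: 28, 40, 52, 64.
3rd diffs: 12, 12, 12 (constant).
Newton forward-difference form: w_k = 20·C(k-1,1) + 28·C(k-1,2) + 12·C(k-1,3).
At k = 19: k-1 = 18, so w_{19} = 360 + 4284 + 9792 = 14436.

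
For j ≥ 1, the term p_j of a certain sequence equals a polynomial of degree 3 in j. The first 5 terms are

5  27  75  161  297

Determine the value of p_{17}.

10197

1st diffs: 22, 48, 86, 136.
2nd diffs: 26, 38, 50.
3rd diffs: 12, 12 (constant).
Newton forward-difference form: p_j = 5 + 22·C(j-1,1) + 26·C(j-1,2) + 12·C(j-1,3).
At j = 17: j-1 = 16, so p_{17} = 5 + 352 + 3120 + 6720 = 10197.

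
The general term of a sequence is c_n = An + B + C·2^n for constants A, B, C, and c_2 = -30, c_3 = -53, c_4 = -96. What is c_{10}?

Write the equations: 2A + B + 4C = -30; 3A + B + 8C = -53; 4A + B + 16C = -96.
Subtracting the first from the second: A + 4C = -23.
Subtracting the second from the third: A + 8C = -43.
Solving: C = -5, A = -3, then B = -4.
So c_n = -3·n + (-4) + (-5)·2^n; at n=10 this is -5154.

-5154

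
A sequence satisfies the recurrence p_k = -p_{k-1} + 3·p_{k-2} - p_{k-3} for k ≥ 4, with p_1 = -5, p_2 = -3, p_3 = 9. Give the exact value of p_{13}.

45355

Compute successive terms:
p_4 = -13;  p_5 = 43;  p_6 = -91;  p_7 = 233;  p_8 = -549;  p_9 = 1339;  p_{10} = -3219;  p_{11} = 7785;  p_{12} = -18781;  p_{13} = 45355.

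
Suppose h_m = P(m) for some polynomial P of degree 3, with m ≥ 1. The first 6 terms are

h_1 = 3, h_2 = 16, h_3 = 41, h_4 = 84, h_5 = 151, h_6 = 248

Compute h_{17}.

5011

1st diffs: 13, 25, 43, 67, 97.
2nd diffs: 12, 18, 24, 30.
3rd diffs: 6, 6, 6 (constant).
Newton forward-difference form: h_m = 3 + 13·C(m-1,1) + 12·C(m-1,2) + 6·C(m-1,3).
At m = 17: m-1 = 16, so h_{17} = 3 + 208 + 1440 + 3360 = 5011.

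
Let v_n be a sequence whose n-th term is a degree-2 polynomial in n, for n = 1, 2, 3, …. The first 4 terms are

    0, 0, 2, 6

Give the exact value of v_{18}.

1st diffs: 0, 2, 4.
2nd diffs: 2, 2 (constant).
So v_n = n^2 - 3n + 2.
Evaluating at n = 18 gives v_{18} = 272.

272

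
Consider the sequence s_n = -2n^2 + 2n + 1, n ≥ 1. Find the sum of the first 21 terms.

Over n = 1..21: Σn = 231, Σn² = 3311.
Total = (-2)·3311 + (2)·231 + (1)·21 = -6139.

-6139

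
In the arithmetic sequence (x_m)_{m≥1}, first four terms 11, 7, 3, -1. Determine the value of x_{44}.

Common difference d = -4.
x_m = 11 + (m - 1)·(-4).
x_{44} = 11 + 43·(-4) = -161.

-161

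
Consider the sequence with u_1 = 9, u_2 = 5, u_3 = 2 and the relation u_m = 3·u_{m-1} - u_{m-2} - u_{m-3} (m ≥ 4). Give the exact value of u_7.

Iterate the recurrence:
u_4 = -8, u_5 = -31, u_6 = -87, u_7 = -222.

-222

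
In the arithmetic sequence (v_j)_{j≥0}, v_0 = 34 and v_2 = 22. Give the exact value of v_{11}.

Common difference d = (22 - 34) / (2 - 0) = -6.
v_j = 34 + (j - 0)·(-6).
v_{11} = 34 + 11·(-6) = -32.

-32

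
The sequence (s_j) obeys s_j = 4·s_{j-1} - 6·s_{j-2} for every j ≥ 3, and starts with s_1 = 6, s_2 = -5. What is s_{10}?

39856

s_3 = -56;  s_4 = -194;  s_5 = -440;  s_6 = -596;  s_7 = 256;  s_8 = 4600;  s_9 = 16864;  s_{10} = 39856.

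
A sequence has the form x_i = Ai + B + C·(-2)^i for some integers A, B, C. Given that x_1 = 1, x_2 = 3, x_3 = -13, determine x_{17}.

-131133

Plug in i = 1, 2, 3: A + B - 2C = 1; 2A + B + 4C = 3; 3A + B - 8C = -13.
Subtracting the first from the second: A + 6C = 2.
Subtracting the second from the third: A - 12C = -16.
Solving: C = 1, A = -4, then B = 7.
Therefore x_{17} = -68 + 7 + 1·(-131072) = -131133.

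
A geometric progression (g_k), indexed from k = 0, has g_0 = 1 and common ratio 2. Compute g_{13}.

8192

g_k = 1·2^(k-0).
g_{13} = 1·2^13 = 8192.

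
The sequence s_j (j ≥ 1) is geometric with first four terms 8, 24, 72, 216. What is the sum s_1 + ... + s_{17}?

516560648

Common ratio r = 3.
s_j = 8·3^(j-1).
S = 8·(3^17 - 1)/(3 - 1) = 8·(129140163 - 1)/(2) = 516560648.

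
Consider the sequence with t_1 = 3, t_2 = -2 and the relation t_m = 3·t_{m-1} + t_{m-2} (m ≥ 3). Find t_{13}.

Applying the relation repeatedly:
t_3 = -3;  t_4 = -11;  t_5 = -36;  …;  t_{10} = -14159;  t_{11} = -46764;  t_{12} = -154451;  t_{13} = -510117.

-510117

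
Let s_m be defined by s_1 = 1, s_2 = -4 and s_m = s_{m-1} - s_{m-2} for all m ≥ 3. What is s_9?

-5

s_3 = -5; s_4 = -1; s_5 = 4; s_6 = 5; s_7 = 1; s_8 = -4; s_9 = -5.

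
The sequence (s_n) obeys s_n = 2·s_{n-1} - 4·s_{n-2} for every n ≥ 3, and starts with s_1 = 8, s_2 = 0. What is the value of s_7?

512

Compute successive terms:
s_3 = -32;  s_4 = -64;  s_5 = 0;  s_6 = 256;  s_7 = 512.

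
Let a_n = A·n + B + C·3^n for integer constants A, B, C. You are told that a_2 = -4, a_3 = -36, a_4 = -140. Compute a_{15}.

At n = 2, 3, 4: 2A + B + 9C = -4; 3A + B + 27C = -36; 4A + B + 81C = -140.
Subtracting the first from the second: A + 18C = -32.
Subtracting the second from the third: A + 54C = -104.
Solving: C = -2, A = 4, then B = 6.
Hence a_{15} = 4·15 + 6 + (-2)·14348907 = -28697748.

-28697748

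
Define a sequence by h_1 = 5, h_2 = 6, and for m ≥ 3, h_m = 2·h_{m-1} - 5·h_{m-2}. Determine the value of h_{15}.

Compute successive terms:
h_3 = -13; h_4 = -56; h_5 = -47; …; h_{12} = 31024; h_{13} = 63913; h_{14} = -27294; h_{15} = -374153.

-374153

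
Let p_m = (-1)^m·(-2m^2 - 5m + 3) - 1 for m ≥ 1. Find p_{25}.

(-1)^25 = -1; -2m^2 - 5m + 3 at m=25 is -1372; so p_{25} = 1371.

1371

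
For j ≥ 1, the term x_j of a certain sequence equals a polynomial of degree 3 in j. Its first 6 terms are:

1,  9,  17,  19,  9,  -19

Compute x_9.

1st diffs: 8, 8, 2, -10, -28.
2nd diffs: 0, -6, -12, -18.
3rd diffs: -6, -6, -6 (constant).
So x_j = -j^3 + 6j^2 - 3j - 1.
Evaluating at j = 9 gives x_9 = -271.

-271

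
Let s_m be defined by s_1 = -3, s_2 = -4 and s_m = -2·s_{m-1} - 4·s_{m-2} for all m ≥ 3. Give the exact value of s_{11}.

-2048

s_3 = 20  s_4 = -24  s_5 = -32  s_6 = 160  s_7 = -192  s_8 = -256  s_9 = 1280  s_{10} = -1536  s_{11} = -2048.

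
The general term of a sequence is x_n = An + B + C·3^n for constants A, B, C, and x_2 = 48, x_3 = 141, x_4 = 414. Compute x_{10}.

The three given values yield: 2A + B + 9C = 48; 3A + B + 27C = 141; 4A + B + 81C = 414.
Subtracting the first from the second: A + 18C = 93.
Subtracting the second from the third: A + 54C = 273.
Solving: C = 5, A = 3, then B = -3.
Therefore x_{10} = 30 + (-3) + 5·59049 = 295272.

295272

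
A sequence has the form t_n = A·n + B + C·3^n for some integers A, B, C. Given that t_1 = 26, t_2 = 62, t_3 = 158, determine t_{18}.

At n = 1, 2, 3: A + B + 3C = 26; 2A + B + 9C = 62; 3A + B + 27C = 158.
Subtracting the first from the second: A + 6C = 36.
Subtracting the second from the third: A + 18C = 96.
Solving: C = 5, A = 6, then B = 5.
Therefore t_{18} = 108 + 5 + 5·387420489 = 1937102558.

1937102558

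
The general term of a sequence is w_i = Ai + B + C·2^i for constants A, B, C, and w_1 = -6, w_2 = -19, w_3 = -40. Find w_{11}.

At i = 1, 2, 3: A + B + 2C = -6; 2A + B + 4C = -19; 3A + B + 8C = -40.
Subtracting the first from the second: A + 2C = -13.
Subtracting the second from the third: A + 4C = -21.
Solving: C = -4, A = -5, then B = 7.
Therefore w_{11} = -55 + 7 + (-4)·2048 = -8240.

-8240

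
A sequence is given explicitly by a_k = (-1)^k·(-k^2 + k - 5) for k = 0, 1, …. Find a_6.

-35

(-1)^6 = 1; -k^2 + k - 5 at k=6 is -35; so a_6 = -35.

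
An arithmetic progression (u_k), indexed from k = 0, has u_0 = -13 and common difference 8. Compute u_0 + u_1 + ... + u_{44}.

u_k = -13 + (k - 0)·8.
u_{44} = 339; S = 45·(-13 + 339)/2 = 7335.

7335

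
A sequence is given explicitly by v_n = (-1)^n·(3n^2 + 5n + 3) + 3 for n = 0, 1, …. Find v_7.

-182

(-1)^7 = -1; 3n^2 + 5n + 3 at n=7 is 185; so v_7 = -182.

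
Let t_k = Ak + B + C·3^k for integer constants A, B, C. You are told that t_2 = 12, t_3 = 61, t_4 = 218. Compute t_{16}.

At k = 2, 3, 4: 2A + B + 9C = 12; 3A + B + 27C = 61; 4A + B + 81C = 218.
Subtracting the first from the second: A + 18C = 49.
Subtracting the second from the third: A + 54C = 157.
Solving: C = 3, A = -5, then B = -5.
So t_k = -5·k + (-5) + 3·3^k; at k=16 this is 129140078.

129140078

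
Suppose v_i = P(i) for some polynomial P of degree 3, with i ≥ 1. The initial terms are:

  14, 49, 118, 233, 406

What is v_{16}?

1st diffs: 35, 69, 115, 173.
2nd diffs: 34, 46, 58.
3rd diffs: 12, 12 (constant).
Newton forward-difference form: v_i = 14 + 35·C(i-1,1) + 34·C(i-1,2) + 12·C(i-1,3).
At i = 16: i-1 = 15, so v_{16} = 14 + 525 + 3570 + 5460 = 9569.

9569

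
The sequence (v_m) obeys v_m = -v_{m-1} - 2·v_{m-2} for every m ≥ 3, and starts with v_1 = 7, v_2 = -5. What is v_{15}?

Applying the relation repeatedly:
v_3 = -9; v_4 = 19; v_5 = -1; …; v_{12} = -269; v_{13} = -97; v_{14} = 635; v_{15} = -441.

-441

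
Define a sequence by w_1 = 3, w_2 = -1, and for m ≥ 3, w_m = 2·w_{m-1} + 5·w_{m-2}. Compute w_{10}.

47199

Compute successive terms:
w_3 = 13;  w_4 = 21;  w_5 = 107;  w_6 = 319;  w_7 = 1173;  w_8 = 3941;  w_9 = 13747;  w_{10} = 47199.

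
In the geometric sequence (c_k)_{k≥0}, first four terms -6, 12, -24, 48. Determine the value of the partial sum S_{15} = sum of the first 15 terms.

-65538

Common ratio r = -2.
c_k = (-6)·(-2)^(k-0).
S = (-6)·((-2)^15 - 1)/(-2 - 1) = (-6)·(-32768 - 1)/(-3) = -65538.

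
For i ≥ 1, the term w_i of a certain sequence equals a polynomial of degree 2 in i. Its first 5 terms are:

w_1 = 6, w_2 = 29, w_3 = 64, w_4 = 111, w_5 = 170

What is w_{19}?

2256

1st diffs: 23, 35, 47, 59.
2nd diffs: 12, 12, 12 (constant).
So w_i = 6i^2 + 5i - 5.
Evaluating at i = 19 gives w_{19} = 2256.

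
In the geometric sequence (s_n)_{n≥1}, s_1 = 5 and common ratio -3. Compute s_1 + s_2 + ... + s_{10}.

-73810

s_n = 5·(-3)^(n-1).
S = 5·((-3)^10 - 1)/(-3 - 1) = 5·(59049 - 1)/(-4) = -73810.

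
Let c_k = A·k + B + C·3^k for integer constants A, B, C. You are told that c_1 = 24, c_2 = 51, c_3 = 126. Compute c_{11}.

The three given values yield: A + B + 3C = 24; 2A + B + 9C = 51; 3A + B + 27C = 126.
Subtracting the first from the second: A + 6C = 27.
Subtracting the second from the third: A + 18C = 75.
Solving: C = 4, A = 3, then B = 9.
Therefore c_{11} = 33 + 9 + 4·177147 = 708630.

708630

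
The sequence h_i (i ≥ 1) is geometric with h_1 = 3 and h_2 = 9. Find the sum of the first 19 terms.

1743392199

Common ratio r = 3.
h_i = 3·3^(i-1).
S = 3·(3^19 - 1)/(3 - 1) = 3·(1162261467 - 1)/(2) = 1743392199.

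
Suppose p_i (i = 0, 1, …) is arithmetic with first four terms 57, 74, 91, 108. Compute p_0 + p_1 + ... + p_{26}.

Common difference d = 17.
p_i = 57 + (i - 0)·17.
p_{26} = 499; S = 27·(57 + 499)/2 = 7506.

7506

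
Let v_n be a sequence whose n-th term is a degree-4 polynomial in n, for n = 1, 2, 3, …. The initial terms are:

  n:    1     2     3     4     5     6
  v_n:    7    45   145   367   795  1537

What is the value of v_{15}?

52045

1st diffs: 38, 100, 222, 428, 742.
2nd diffs: 62, 122, 206, 314.
3rd diffs: 60, 84, 108.
4th diffs: 24, 24 (constant).
Newton forward-difference form: v_n = 7 + 38·C(n-1,1) + 62·C(n-1,2) + 60·C(n-1,3) + 24·C(n-1,4).
At n = 15: n-1 = 14, so v_{15} = 7 + 532 + 5642 + 21840 + 24024 = 52045.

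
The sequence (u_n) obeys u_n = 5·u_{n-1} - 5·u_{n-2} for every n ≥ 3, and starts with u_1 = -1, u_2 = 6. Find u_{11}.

1268750

Step forward from the initial values:
u_3 = 35;  u_4 = 145;  u_5 = 550;  u_6 = 2025;  u_7 = 7375;  u_8 = 26750;  u_9 = 96875;  u_{10} = 350625;  u_{11} = 1268750.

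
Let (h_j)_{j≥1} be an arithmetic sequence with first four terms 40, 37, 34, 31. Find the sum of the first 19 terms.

Common difference d = -3.
h_j = 40 + (j - 1)·(-3).
h_{19} = -14; S = 19·(40 + (-14))/2 = 247.

247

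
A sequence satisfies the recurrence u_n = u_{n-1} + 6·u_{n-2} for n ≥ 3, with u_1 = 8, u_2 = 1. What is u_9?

u_3 = 49; u_4 = 55; u_5 = 349; u_6 = 679; u_7 = 2773; u_8 = 6847; u_9 = 23485.
(Characteristic roots are 3 and -2.)

23485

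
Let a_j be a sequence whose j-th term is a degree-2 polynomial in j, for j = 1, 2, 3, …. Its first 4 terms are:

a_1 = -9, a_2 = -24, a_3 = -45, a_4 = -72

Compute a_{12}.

1st diffs: -15, -21, -27.
2nd diffs: -6, -6 (constant).
Newton forward-difference form: a_j = -9 + (-15)·C(j-1,1) + (-6)·C(j-1,2).
At j = 12: j-1 = 11, so a_{12} = -9 - 165 - 330 = -504.

-504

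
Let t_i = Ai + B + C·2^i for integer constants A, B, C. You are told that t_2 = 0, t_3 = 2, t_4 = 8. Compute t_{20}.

At i = 2, 3, 4: 2A + B + 4C = 0; 3A + B + 8C = 2; 4A + B + 16C = 8.
Subtracting the first from the second: A + 4C = 2.
Subtracting the second from the third: A + 8C = 6.
Solving: C = 1, A = -2, then B = 0.
Therefore t_{20} = -40 + 0 + 1·1048576 = 1048536.

1048536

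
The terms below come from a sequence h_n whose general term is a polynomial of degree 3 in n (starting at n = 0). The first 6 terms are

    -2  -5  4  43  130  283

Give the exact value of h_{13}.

6043

1st diffs: -3, 9, 39, 87, 153.
2nd diffs: 12, 30, 48, 66.
3rd diffs: 18, 18, 18 (constant).
Newton forward-difference form: h_n = -2 + (-3)·C(n,1) + 12·C(n,2) + 18·C(n,3).
At n = 13: n = 13, so h_{13} = -2 - 39 + 936 + 5148 = 6043.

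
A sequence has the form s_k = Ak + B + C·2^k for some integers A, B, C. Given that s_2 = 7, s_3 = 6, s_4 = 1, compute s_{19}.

-524226

Write the equations: 2A + B + 4C = 7; 3A + B + 8C = 6; 4A + B + 16C = 1.
Subtracting the first from the second: A + 4C = -1.
Subtracting the second from the third: A + 8C = -5.
Solving: C = -1, A = 3, then B = 5.
So s_k = 3·k + 5 + (-1)·2^k; at k=19 this is -524226.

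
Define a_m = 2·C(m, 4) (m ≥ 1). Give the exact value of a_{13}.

C(13, 4) = 715, so a_{13} = 1430.

1430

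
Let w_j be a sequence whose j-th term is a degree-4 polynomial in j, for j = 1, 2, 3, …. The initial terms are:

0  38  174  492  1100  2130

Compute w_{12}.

1st diffs: 38, 136, 318, 608, 1030.
2nd diffs: 98, 182, 290, 422.
3rd diffs: 84, 108, 132.
4th diffs: 24, 24 (constant).
Newton forward-difference form: w_j = 38·C(j-1,1) + 98·C(j-1,2) + 84·C(j-1,3) + 24·C(j-1,4).
At j = 12: j-1 = 11, so w_{12} = 418 + 5390 + 13860 + 7920 = 27588.

27588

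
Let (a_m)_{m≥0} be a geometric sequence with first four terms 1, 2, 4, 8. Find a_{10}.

Common ratio r = 2.
a_m = 1·2^(m-0).
a_{10} = 1·2^10 = 1024.

1024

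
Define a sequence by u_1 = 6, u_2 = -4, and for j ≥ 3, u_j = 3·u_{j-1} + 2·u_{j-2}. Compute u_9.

-3960

Iterate the recurrence:
u_3 = 0, u_4 = -8, u_5 = -24, u_6 = -88, u_7 = -312, u_8 = -1112, u_9 = -3960.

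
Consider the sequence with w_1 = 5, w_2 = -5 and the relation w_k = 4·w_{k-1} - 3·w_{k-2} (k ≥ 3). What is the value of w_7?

w_3 = -35, w_4 = -125, w_5 = -395, w_6 = -1205, w_7 = -3635.
(Characteristic roots are 3 and 1.)

-3635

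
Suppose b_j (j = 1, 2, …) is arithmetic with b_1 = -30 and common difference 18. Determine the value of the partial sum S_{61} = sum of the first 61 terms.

b_j = -30 + (j - 1)·18.
b_{61} = 1050; S = 61·(-30 + 1050)/2 = 31110.

31110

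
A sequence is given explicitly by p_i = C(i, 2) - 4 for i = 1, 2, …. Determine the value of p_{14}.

C(14, 2) = 91, so p_{14} = 87.

87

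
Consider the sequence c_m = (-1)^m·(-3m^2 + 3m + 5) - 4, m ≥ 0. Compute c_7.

117

(-1)^7 = -1; -3m^2 + 3m + 5 at m=7 is -121; so c_7 = 117.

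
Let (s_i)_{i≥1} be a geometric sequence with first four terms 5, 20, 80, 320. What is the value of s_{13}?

83886080

Common ratio r = 4.
s_i = 5·4^(i-1).
s_{13} = 5·4^12 = 83886080.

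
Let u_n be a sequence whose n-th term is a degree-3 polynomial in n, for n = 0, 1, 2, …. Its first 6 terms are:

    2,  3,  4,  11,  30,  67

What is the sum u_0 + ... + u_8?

810

1st diffs: 1, 1, 7, 19, 37.
2nd diffs: 0, 6, 12, 18.
3rd diffs: 6, 6, 6 (constant).
So u_n = n^3 - 3n^2 + 3n + 2.
Continuing: 128, 219, 346.
Summing n = 0..8 (9 terms) gives 810.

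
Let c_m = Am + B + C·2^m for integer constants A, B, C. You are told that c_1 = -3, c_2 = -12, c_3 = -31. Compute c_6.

-308

At m = 1, 2, 3: A + B + 2C = -3; 2A + B + 4C = -12; 3A + B + 8C = -31.
Subtracting the first from the second: A + 2C = -9.
Subtracting the second from the third: A + 4C = -19.
Solving: C = -5, A = 1, then B = 6.
Hence c_6 = 1·6 + 6 + (-5)·64 = -308.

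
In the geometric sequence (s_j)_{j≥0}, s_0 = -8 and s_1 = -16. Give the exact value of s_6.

-512

Common ratio r = 2.
s_j = (-8)·2^(j-0).
s_6 = (-8)·2^6 = -512.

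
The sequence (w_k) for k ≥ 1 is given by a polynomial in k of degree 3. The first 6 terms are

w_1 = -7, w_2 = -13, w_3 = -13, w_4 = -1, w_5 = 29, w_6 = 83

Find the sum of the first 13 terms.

5447

1st diffs: -6, 0, 12, 30, 54.
2nd diffs: 6, 12, 18, 24.
3rd diffs: 6, 6, 6 (constant).
Newton forward-difference form: w_k = -7 + (-6)·C(k-1,1) + 6·C(k-1,2) + 6·C(k-1,3).
Continuing: …, 167, 287, 449, 659, …, w_{13} = 1637.
Summing k = 1..13 (13 terms) gives 5447.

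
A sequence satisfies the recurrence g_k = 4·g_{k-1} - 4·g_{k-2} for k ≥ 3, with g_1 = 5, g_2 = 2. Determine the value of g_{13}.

-176128

Iterate the recurrence:
g_3 = -12  g_4 = -56  g_5 = -176  …  g_{10} = -15872  g_{11} = -35840  g_{12} = -79872  g_{13} = -176128.
(Characteristic roots are 2 and 2.)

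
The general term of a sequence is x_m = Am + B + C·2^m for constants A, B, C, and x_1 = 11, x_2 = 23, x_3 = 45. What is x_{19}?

At m = 1, 2, 3: A + B + 2C = 11; 2A + B + 4C = 23; 3A + B + 8C = 45.
Subtracting the first from the second: A + 2C = 12.
Subtracting the second from the third: A + 4C = 22.
Solving: C = 5, A = 2, then B = -1.
Hence x_{19} = 2·19 + (-1) + 5·524288 = 2621477.

2621477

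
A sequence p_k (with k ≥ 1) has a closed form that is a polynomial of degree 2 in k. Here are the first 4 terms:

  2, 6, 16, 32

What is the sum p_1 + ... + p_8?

1st diffs: 4, 10, 16.
2nd diffs: 6, 6 (constant).
Newton forward-difference form: p_k = 2 + 4·C(k-1,1) + 6·C(k-1,2).
Continuing: 54, 82, 116, 156.
Summing k = 1..8 (8 terms) gives 464.

464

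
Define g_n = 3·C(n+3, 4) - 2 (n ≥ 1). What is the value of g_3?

43

C(6, 4) = 15, so g_3 = 43.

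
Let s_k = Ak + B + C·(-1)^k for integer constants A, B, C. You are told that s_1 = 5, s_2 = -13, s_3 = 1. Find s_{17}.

-27

At k = 1, 2, 3: A + B - C = 5; 2A + B + C = -13; 3A + B - C = 1.
Subtracting the first from the second: A + 2C = -18.
Subtracting the second from the third: A - 2C = 14.
Solving: C = -8, A = -2, then B = -1.
Hence s_{17} = -2·17 + (-1) + (-8)·(-1) = -27.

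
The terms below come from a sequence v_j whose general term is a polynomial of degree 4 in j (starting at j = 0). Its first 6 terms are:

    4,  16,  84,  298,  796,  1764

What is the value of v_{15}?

112534

1st diffs: 12, 68, 214, 498, 968.
2nd diffs: 56, 146, 284, 470.
3rd diffs: 90, 138, 186.
4th diffs: 48, 48 (constant).
Newton forward-difference form: v_j = 4 + 12·C(j,1) + 56·C(j,2) + 90·C(j,3) + 48·C(j,4).
At j = 15: j = 15, so v_{15} = 4 + 180 + 5880 + 40950 + 65520 = 112534.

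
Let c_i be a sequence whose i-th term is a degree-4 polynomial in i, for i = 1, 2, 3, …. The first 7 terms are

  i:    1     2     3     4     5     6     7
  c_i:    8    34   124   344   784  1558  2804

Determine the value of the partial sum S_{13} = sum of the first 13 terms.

98514

1st diffs: 26, 90, 220, 440, 774, 1246.
2nd diffs: 64, 130, 220, 334, 472.
3rd diffs: 66, 90, 114, 138.
4th diffs: 24, 24, 24 (constant).
Newton forward-difference form: c_i = 8 + 26·C(i-1,1) + 64·C(i-1,2) + 66·C(i-1,3) + 24·C(i-1,4).
Continuing: …, 4684, 7384, 11114, 16108, …, c_{13} = 30944.
Summing i = 1..13 (13 terms) gives 98514.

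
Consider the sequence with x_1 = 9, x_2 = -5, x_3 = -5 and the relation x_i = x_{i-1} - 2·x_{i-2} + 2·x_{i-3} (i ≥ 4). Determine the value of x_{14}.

Iterate the recurrence:
x_4 = 23; x_5 = 23; x_6 = -33; …; x_{11} = -145; x_{12} = 303; x_{13} = 303; x_{14} = -593.

-593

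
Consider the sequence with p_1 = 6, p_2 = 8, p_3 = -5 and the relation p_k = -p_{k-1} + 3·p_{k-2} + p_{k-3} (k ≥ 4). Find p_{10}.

Applying the relation repeatedly:
p_4 = 35;  p_5 = -42;  p_6 = 142;  p_7 = -233;  p_8 = 617;  p_9 = -1174;  p_{10} = 2792.

2792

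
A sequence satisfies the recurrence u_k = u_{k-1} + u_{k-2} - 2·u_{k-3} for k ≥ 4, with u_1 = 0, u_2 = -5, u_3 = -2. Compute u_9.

u_4 = -7  u_5 = 1  u_6 = -2  u_7 = 13  u_8 = 9  u_9 = 26.

26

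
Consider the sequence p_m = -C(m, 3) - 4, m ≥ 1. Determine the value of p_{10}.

-124

C(10, 3) = 120, so p_{10} = -124.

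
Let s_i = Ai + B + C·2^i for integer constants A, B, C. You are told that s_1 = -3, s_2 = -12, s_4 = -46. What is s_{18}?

The three given values yield: A + B + 2C = -3; 2A + B + 4C = -12; 4A + B + 16C = -46.
Subtracting the first from the second: A + 2C = -9.
Subtracting the second from the third: 2A + 12C = -34.
Solving: C = -2, A = -5, then B = 6.
Therefore s_{18} = -90 + 6 + (-2)·262144 = -524372.

-524372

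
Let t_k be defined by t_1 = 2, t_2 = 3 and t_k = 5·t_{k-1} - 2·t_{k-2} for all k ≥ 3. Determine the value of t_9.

t_3 = 11; t_4 = 49; t_5 = 223; t_6 = 1017; t_7 = 4639; t_8 = 21161; t_9 = 96527.

96527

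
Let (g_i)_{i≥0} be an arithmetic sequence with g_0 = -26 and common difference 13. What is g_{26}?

g_i = -26 + (i - 0)·13.
g_{26} = -26 + 26·13 = 312.

312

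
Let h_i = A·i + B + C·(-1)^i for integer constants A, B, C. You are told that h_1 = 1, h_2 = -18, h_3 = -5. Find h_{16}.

The three given values yield: A + B - C = 1; 2A + B + C = -18; 3A + B - C = -5.
Subtracting the first from the second: A + 2C = -19.
Subtracting the second from the third: A - 2C = 13.
Solving: C = -8, A = -3, then B = -4.
So h_i = -3·i + (-4) + (-8)·(-1)^i; at i=16 this is -60.

-60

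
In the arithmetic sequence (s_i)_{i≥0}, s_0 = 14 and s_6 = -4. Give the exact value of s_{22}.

Common difference d = (-4 - 14) / (6 - 0) = -3.
s_i = 14 + (i - 0)·(-3).
s_{22} = 14 + 22·(-3) = -52.

-52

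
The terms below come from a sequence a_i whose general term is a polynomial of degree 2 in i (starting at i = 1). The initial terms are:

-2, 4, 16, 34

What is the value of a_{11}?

1st diffs: 6, 12, 18.
2nd diffs: 6, 6 (constant).
So a_i = 3i^2 - 3i - 2.
Evaluating at i = 11 gives a_{11} = 328.

328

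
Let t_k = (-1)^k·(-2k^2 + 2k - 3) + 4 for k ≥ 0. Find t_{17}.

551

(-1)^17 = -1; -2k^2 + 2k - 3 at k=17 is -547; so t_{17} = 551.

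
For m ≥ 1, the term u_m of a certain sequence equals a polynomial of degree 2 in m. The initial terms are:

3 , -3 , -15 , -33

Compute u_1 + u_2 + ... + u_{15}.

1st diffs: -6, -12, -18.
2nd diffs: -6, -6 (constant).
Newton forward-difference form: u_m = 3 + (-6)·C(m-1,1) + (-6)·C(m-1,2).
Continuing: …, -57, -87, -123, -165, …, u_{15} = -627.
Summing m = 1..15 (15 terms) gives -3315.

-3315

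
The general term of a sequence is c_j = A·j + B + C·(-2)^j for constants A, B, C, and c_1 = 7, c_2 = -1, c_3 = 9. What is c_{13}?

8173

The three given values yield: A + B - 2C = 7; 2A + B + 4C = -1; 3A + B - 8C = 9.
Subtracting the first from the second: A + 6C = -8.
Subtracting the second from the third: A - 12C = 10.
Solving: C = -1, A = -2, then B = 7.
Hence c_{13} = -2·13 + 7 + (-1)·(-8192) = 8173.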